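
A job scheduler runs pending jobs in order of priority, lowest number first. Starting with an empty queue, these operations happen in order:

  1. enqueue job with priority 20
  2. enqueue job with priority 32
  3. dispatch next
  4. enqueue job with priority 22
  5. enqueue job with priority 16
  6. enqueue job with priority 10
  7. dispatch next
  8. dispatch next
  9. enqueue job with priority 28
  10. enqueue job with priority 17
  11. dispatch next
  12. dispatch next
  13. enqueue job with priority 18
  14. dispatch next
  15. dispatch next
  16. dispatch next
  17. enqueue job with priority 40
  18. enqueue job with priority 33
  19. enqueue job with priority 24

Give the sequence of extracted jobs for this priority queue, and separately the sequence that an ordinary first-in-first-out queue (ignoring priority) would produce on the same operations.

insert 20 → {20}
insert 32 → {20, 32}
dispatch next → 20; now {32}
insert 22 → {22, 32}
insert 16 → {16, 22, 32}
insert 10 → {10, 16, 22, 32}
dispatch next → 10; now {16, 22, 32}
dispatch next → 16; now {22, 32}
insert 28 → {22, 28, 32}
insert 17 → {17, 22, 28, 32}
dispatch next → 17; now {22, 28, 32}
dispatch next → 22; now {28, 32}
insert 18 → {18, 28, 32}
dispatch next → 18; now {28, 32}
dispatch next → 28; now {32}
dispatch next → 32; now {}
insert 40 → {40}
insert 33 → {33, 40}
insert 24 → {24, 33, 40}

priority queue: 20, 10, 16, 17, 22, 18, 28, 32; FIFO queue: 20 → 32 → 22 → 16 → 10 → 28 → 17 → 18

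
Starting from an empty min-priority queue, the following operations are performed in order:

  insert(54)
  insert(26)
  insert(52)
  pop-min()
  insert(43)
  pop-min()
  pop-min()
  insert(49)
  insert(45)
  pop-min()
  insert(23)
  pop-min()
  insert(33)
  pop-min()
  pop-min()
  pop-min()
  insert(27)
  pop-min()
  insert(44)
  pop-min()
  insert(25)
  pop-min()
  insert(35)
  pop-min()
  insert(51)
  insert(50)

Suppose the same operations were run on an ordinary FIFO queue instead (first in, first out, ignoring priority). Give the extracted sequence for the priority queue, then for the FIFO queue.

priority queue: [26, 43, 52, 45, 23, 33, 49, 54, 27, 44, 25, 35]; FIFO queue: 54 → 26 → 52 → 43 → 49 → 45 → 23 → 33 → 27 → 44 → 25 → 35

insert 54 → {54}
insert 26 → {26, 54}
insert 52 → {26, 52, 54}
pop-min → 26; now {52, 54}
insert 43 → {43, 52, 54}
pop-min → 43; now {52, 54}
pop-min → 52; now {54}
insert 49 → {49, 54}
insert 45 → {45, 49, 54}
pop-min → 45; now {49, 54}
insert 23 → {23, 49, 54}
pop-min → 23; now {49, 54}
insert 33 → {33, 49, 54}
pop-min → 33; now {49, 54}
pop-min → 49; now {54}
pop-min → 54; now {}
insert 27 → {27}
pop-min → 27; now {}
insert 44 → {44}
pop-min → 44; now {}
insert 25 → {25}
pop-min → 25; now {}
insert 35 → {35}
pop-min → 35; now {}
insert 51 → {51}
insert 50 → {50, 51}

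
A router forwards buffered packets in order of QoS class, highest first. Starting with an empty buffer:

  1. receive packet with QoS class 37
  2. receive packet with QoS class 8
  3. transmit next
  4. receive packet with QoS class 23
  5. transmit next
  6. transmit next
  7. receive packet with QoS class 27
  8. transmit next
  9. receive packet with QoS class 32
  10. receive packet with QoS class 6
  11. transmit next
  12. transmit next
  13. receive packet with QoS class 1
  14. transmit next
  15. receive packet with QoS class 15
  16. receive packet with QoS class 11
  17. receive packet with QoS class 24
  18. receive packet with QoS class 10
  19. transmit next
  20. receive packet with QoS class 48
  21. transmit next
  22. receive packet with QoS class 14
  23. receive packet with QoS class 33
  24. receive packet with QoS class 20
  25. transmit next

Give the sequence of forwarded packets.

insert 37 → {37}
insert 8 → {37, 8}
transmit next → 37; now {8}
insert 23 → {23, 8}
transmit next → 23; now {8}
transmit next → 8; now {}
insert 27 → {27}
transmit next → 27; now {}
insert 32 → {32}
insert 6 → {32, 6}
transmit next → 32; now {6}
transmit next → 6; now {}
insert 1 → {1}
transmit next → 1; now {}
insert 15 → {15}
insert 11 → {15, 11}
insert 24 → {24, 15, 11}
insert 10 → {24, 15, 11, 10}
transmit next → 24; now {15, 11, 10}
insert 48 → {48, 15, 11, 10}
transmit next → 48; now {15, 11, 10}
insert 14 → {15, 14, 11, 10}
insert 33 → {33, 15, 14, 11, 10}
insert 20 → {33, 20, 15, 14, 11, 10}
transmit next → 33; now {20, 15, 14, 11, 10}

[37, 23, 8, 27, 32, 6, 1, 24, 48, 33]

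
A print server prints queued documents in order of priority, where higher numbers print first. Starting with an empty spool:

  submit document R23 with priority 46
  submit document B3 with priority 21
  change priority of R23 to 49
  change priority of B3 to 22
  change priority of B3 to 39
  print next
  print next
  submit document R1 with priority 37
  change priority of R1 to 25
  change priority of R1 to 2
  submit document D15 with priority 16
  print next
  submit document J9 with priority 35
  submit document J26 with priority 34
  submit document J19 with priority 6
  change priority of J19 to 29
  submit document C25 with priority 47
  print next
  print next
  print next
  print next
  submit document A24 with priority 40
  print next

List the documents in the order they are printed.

R23 → B3 → D15 → C25 → J9 → J26 → J19 → A24

add R23 (priority 46) → {R23:46}
add B3 (priority 21) → {R23:46, B3:21}
update R23 to priority 49 → {R23:49, B3:21}
update B3 to priority 22 → {R23:49, B3:22}
update B3 to priority 39 → {R23:49, B3:39}
print next → R23; now {B3:39}
print next → B3; now {}
add R1 (priority 37) → {R1:37}
update R1 to priority 25 → {R1:25}
update R1 to priority 2 → {R1:2}
add D15 (priority 16) → {D15:16, R1:2}
print next → D15; now {R1:2}
add J9 (priority 35) → {J9:35, R1:2}
add J26 (priority 34) → {J9:35, J26:34, R1:2}
add J19 (priority 6) → {J9:35, J26:34, J19:6, R1:2}
update J19 to priority 29 → {J9:35, J26:34, J19:29, R1:2}
add C25 (priority 47) → {C25:47, J9:35, J26:34, J19:29, R1:2}
print next → C25; now {J9:35, J26:34, J19:29, R1:2}
print next → J9; now {J26:34, J19:29, R1:2}
print next → J26; now {J19:29, R1:2}
print next → J19; now {R1:2}
add A24 (priority 40) → {A24:40, R1:2}
print next → A24; now {R1:2}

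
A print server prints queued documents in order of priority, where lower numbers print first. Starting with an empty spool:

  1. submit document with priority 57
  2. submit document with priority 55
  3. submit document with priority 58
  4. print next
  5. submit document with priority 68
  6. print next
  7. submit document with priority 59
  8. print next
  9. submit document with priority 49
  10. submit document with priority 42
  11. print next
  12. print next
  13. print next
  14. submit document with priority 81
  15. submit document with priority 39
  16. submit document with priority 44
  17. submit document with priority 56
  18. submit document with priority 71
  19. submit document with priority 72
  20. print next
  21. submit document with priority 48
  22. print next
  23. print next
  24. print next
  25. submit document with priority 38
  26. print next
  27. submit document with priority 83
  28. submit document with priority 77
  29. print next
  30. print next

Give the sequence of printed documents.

55 → 57 → 58 → 42 → 49 → 59 → 39 → 44 → 48 → 56 → 38 → 68 → 71

insert 57 → {57}
insert 55 → {55, 57}
insert 58 → {55, 57, 58}
print next → 55; now {57, 58}
insert 68 → {57, 58, 68}
print next → 57; now {58, 68}
insert 59 → {58, 59, 68}
print next → 58; now {59, 68}
insert 49 → {49, 59, 68}
insert 42 → {42, 49, 59, 68}
print next → 42; now {49, 59, 68}
print next → 49; now {59, 68}
print next → 59; now {68}
insert 81 → {68, 81}
insert 39 → {39, 68, 81}
insert 44 → {39, 44, 68, 81}
insert 56 → {39, 44, 56, 68, 81}
insert 71 → {39, 44, 56, 68, 71, 81}
insert 72 → {39, 44, 56, 68, 71, 72, 81}
print next → 39; now {44, 56, 68, 71, 72, 81}
insert 48 → {44, 48, 56, 68, 71, 72, 81}
print next → 44; now {48, 56, 68, 71, 72, 81}
print next → 48; now {56, 68, 71, 72, 81}
print next → 56; now {68, 71, 72, 81}
insert 38 → {38, 68, 71, 72, 81}
print next → 38; now {68, 71, 72, 81}
insert 83 → {68, 71, 72, 81, 83}
insert 77 → {68, 71, 72, 77, 81, 83}
print next → 68; now {71, 72, 77, 81, 83}
print next → 71; now {72, 77, 81, 83}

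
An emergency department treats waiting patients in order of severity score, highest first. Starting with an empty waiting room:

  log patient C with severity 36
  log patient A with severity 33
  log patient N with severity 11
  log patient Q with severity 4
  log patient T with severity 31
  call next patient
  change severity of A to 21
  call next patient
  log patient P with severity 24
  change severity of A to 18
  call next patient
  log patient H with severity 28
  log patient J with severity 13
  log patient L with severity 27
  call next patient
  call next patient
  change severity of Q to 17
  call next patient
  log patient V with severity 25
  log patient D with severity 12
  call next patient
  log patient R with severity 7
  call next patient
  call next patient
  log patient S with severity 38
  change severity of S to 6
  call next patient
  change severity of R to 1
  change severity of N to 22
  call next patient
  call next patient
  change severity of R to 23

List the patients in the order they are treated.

add C (severity 36) → {C:36}
add A (severity 33) → {C:36, A:33}
add N (severity 11) → {C:36, A:33, N:11}
add Q (severity 4) → {C:36, A:33, N:11, Q:4}
add T (severity 31) → {C:36, A:33, T:31, N:11, Q:4}
call next patient → C; now {A:33, T:31, N:11, Q:4}
update A to severity 21 → {T:31, A:21, N:11, Q:4}
call next patient → T; now {A:21, N:11, Q:4}
add P (severity 24) → {P:24, A:21, N:11, Q:4}
update A to severity 18 → {P:24, A:18, N:11, Q:4}
call next patient → P; now {A:18, N:11, Q:4}
add H (severity 28) → {H:28, A:18, N:11, Q:4}
add J (severity 13) → {H:28, A:18, J:13, N:11, Q:4}
add L (severity 27) → {H:28, L:27, A:18, J:13, N:11, Q:4}
call next patient → H; now {L:27, A:18, J:13, N:11, Q:4}
call next patient → L; now {A:18, J:13, N:11, Q:4}
update Q to severity 17 → {A:18, Q:17, J:13, N:11}
call next patient → A; now {Q:17, J:13, N:11}
add V (severity 25) → {V:25, Q:17, J:13, N:11}
add D (severity 12) → {V:25, Q:17, J:13, D:12, N:11}
call next patient → V; now {Q:17, J:13, D:12, N:11}
add R (severity 7) → {Q:17, J:13, D:12, N:11, R:7}
call next patient → Q; now {J:13, D:12, N:11, R:7}
call next patient → J; now {D:12, N:11, R:7}
add S (severity 38) → {S:38, D:12, N:11, R:7}
update S to severity 6 → {D:12, N:11, R:7, S:6}
call next patient → D; now {N:11, R:7, S:6}
update R to severity 1 → {N:11, S:6, R:1}
update N to severity 22 → {N:22, S:6, R:1}
call next patient → N; now {S:6, R:1}
call next patient → S; now {R:1}
update R to severity 23 → {R:23}

[C, T, P, H, L, A, V, Q, J, D, N, S]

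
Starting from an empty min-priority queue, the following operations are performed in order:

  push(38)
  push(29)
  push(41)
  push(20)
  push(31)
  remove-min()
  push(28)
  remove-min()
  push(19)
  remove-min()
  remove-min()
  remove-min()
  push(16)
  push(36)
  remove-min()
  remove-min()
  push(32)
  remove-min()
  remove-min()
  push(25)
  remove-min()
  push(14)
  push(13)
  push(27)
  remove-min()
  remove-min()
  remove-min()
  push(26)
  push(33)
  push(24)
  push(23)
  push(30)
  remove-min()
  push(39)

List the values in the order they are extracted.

insert 38 → {38}
insert 29 → {29, 38}
insert 41 → {29, 38, 41}
insert 20 → {20, 29, 38, 41}
insert 31 → {20, 29, 31, 38, 41}
remove-min → 20; now {29, 31, 38, 41}
insert 28 → {28, 29, 31, 38, 41}
remove-min → 28; now {29, 31, 38, 41}
insert 19 → {19, 29, 31, 38, 41}
remove-min → 19; now {29, 31, 38, 41}
remove-min → 29; now {31, 38, 41}
remove-min → 31; now {38, 41}
insert 16 → {16, 38, 41}
insert 36 → {16, 36, 38, 41}
remove-min → 16; now {36, 38, 41}
remove-min → 36; now {38, 41}
insert 32 → {32, 38, 41}
remove-min → 32; now {38, 41}
remove-min → 38; now {41}
insert 25 → {25, 41}
remove-min → 25; now {41}
insert 14 → {14, 41}
insert 13 → {13, 14, 41}
insert 27 → {13, 14, 27, 41}
remove-min → 13; now {14, 27, 41}
remove-min → 14; now {27, 41}
remove-min → 27; now {41}
insert 26 → {26, 41}
insert 33 → {26, 33, 41}
insert 24 → {24, 26, 33, 41}
insert 23 → {23, 24, 26, 33, 41}
insert 30 → {23, 24, 26, 30, 33, 41}
remove-min → 23; now {24, 26, 30, 33, 41}
insert 39 → {24, 26, 30, 33, 39, 41}

20 → 28 → 19 → 29 → 31 → 16 → 36 → 32 → 38 → 25 → 13 → 14 → 27 → 23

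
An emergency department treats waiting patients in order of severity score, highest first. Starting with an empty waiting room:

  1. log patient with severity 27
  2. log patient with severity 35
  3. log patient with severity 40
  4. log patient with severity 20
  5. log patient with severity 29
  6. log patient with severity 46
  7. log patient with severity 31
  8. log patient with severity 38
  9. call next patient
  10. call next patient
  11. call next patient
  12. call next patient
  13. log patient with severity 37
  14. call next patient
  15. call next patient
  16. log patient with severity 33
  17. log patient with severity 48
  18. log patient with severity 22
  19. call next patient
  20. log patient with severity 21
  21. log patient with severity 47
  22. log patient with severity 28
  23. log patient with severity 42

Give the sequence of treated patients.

insert 27 → {27}
insert 35 → {35, 27}
insert 40 → {40, 35, 27}
insert 20 → {40, 35, 27, 20}
insert 29 → {40, 35, 29, 27, 20}
insert 46 → {46, 40, 35, 29, 27, 20}
insert 31 → {46, 40, 35, 31, 29, 27, 20}
insert 38 → {46, 40, 38, 35, 31, 29, 27, 20}
call next patient → 46; now {40, 38, 35, 31, 29, 27, 20}
call next patient → 40; now {38, 35, 31, 29, 27, 20}
call next patient → 38; now {35, 31, 29, 27, 20}
call next patient → 35; now {31, 29, 27, 20}
insert 37 → {37, 31, 29, 27, 20}
call next patient → 37; now {31, 29, 27, 20}
call next patient → 31; now {29, 27, 20}
insert 33 → {33, 29, 27, 20}
insert 48 → {48, 33, 29, 27, 20}
insert 22 → {48, 33, 29, 27, 22, 20}
call next patient → 48; now {33, 29, 27, 22, 20}
insert 21 → {33, 29, 27, 22, 21, 20}
insert 47 → {47, 33, 29, 27, 22, 21, 20}
insert 28 → {47, 33, 29, 28, 27, 22, 21, 20}
insert 42 → {47, 42, 33, 29, 28, 27, 22, 21, 20}

[46, 40, 38, 35, 37, 31, 48]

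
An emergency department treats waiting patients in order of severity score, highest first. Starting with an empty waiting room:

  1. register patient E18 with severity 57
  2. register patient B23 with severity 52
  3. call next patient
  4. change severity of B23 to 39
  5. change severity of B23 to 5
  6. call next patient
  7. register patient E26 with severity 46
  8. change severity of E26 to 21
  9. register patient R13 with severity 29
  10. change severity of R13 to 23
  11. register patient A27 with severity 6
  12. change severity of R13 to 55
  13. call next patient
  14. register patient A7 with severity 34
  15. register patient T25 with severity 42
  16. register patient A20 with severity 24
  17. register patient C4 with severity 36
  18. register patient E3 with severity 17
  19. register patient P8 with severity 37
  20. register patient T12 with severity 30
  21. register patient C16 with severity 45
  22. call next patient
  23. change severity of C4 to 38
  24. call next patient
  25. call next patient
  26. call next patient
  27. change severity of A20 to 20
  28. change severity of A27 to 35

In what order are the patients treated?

add E18 (severity 57) → {E18:57}
add B23 (severity 52) → {E18:57, B23:52}
call next patient → E18; now {B23:52}
update B23 to severity 39 → {B23:39}
update B23 to severity 5 → {B23:5}
call next patient → B23; now {}
add E26 (severity 46) → {E26:46}
update E26 to severity 21 → {E26:21}
add R13 (severity 29) → {R13:29, E26:21}
update R13 to severity 23 → {R13:23, E26:21}
add A27 (severity 6) → {R13:23, E26:21, A27:6}
update R13 to severity 55 → {R13:55, E26:21, A27:6}
call next patient → R13; now {E26:21, A27:6}
add A7 (severity 34) → {A7:34, E26:21, A27:6}
add T25 (severity 42) → {T25:42, A7:34, E26:21, A27:6}
add A20 (severity 24) → {T25:42, A7:34, A20:24, E26:21, A27:6}
add C4 (severity 36) → {T25:42, C4:36, A7:34, A20:24, E26:21, A27:6}
add E3 (severity 17) → {T25:42, C4:36, A7:34, A20:24, E26:21, E3:17, A27:6}
add P8 (severity 37) → {T25:42, P8:37, C4:36, A7:34, A20:24, E26:21, E3:17, A27:6}
add T12 (severity 30) → {T25:42, P8:37, C4:36, A7:34, T12:30, A20:24, E26:21, E3:17, A27:6}
add C16 (severity 45) → {C16:45, T25:42, P8:37, C4:36, A7:34, T12:30, A20:24, E26:21, E3:17, A27:6}
call next patient → C16; now {T25:42, P8:37, C4:36, A7:34, T12:30, A20:24, E26:21, E3:17, A27:6}
update C4 to severity 38 → {T25:42, C4:38, P8:37, A7:34, T12:30, A20:24, E26:21, E3:17, A27:6}
call next patient → T25; now {C4:38, P8:37, A7:34, T12:30, A20:24, E26:21, E3:17, A27:6}
call next patient → C4; now {P8:37, A7:34, T12:30, A20:24, E26:21, E3:17, A27:6}
call next patient → P8; now {A7:34, T12:30, A20:24, E26:21, E3:17, A27:6}
update A20 to severity 20 → {A7:34, T12:30, E26:21, A20:20, E3:17, A27:6}
update A27 to severity 35 → {A27:35, A7:34, T12:30, E26:21, A20:20, E3:17}

[E18, B23, R13, C16, T25, C4, P8]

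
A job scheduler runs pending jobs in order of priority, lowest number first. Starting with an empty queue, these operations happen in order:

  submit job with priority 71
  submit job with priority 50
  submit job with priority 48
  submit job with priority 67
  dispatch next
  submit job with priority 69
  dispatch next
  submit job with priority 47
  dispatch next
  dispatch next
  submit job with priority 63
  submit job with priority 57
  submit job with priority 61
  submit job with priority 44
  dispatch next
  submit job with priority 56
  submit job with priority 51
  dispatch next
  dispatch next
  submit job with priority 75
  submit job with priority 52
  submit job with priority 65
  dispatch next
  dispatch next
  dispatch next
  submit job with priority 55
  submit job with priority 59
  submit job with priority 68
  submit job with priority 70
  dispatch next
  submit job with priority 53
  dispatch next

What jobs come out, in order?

[48, 50, 47, 67, 44, 51, 56, 52, 57, 61, 55, 53]

insert 71 → {71}
insert 50 → {50, 71}
insert 48 → {48, 50, 71}
insert 67 → {48, 50, 67, 71}
dispatch next → 48; now {50, 67, 71}
insert 69 → {50, 67, 69, 71}
dispatch next → 50; now {67, 69, 71}
insert 47 → {47, 67, 69, 71}
dispatch next → 47; now {67, 69, 71}
dispatch next → 67; now {69, 71}
insert 63 → {63, 69, 71}
insert 57 → {57, 63, 69, 71}
insert 61 → {57, 61, 63, 69, 71}
insert 44 → {44, 57, 61, 63, 69, 71}
dispatch next → 44; now {57, 61, 63, 69, 71}
insert 56 → {56, 57, 61, 63, 69, 71}
insert 51 → {51, 56, 57, 61, 63, 69, 71}
dispatch next → 51; now {56, 57, 61, 63, 69, 71}
dispatch next → 56; now {57, 61, 63, 69, 71}
insert 75 → {57, 61, 63, 69, 71, 75}
insert 52 → {52, 57, 61, 63, 69, 71, 75}
insert 65 → {52, 57, 61, 63, 65, 69, 71, 75}
dispatch next → 52; now {57, 61, 63, 65, 69, 71, 75}
dispatch next → 57; now {61, 63, 65, 69, 71, 75}
dispatch next → 61; now {63, 65, 69, 71, 75}
insert 55 → {55, 63, 65, 69, 71, 75}
insert 59 → {55, 59, 63, 65, 69, 71, 75}
insert 68 → {55, 59, 63, 65, 68, 69, 71, 75}
insert 70 → {55, 59, 63, 65, 68, 69, 70, 71, 75}
dispatch next → 55; now {59, 63, 65, 68, 69, 70, 71, 75}
insert 53 → {53, 59, 63, 65, 68, 69, 70, 71, 75}
dispatch next → 53; now {59, 63, 65, 68, 69, 70, 71, 75}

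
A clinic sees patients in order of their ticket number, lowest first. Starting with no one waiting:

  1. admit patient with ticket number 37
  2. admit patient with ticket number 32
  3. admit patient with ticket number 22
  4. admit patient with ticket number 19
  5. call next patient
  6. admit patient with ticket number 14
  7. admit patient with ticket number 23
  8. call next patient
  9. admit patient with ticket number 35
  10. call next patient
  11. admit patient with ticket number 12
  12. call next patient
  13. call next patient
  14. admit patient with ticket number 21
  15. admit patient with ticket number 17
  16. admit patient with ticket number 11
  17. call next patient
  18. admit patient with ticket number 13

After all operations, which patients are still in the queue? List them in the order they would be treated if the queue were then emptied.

13 → 17 → 21 → 32 → 35 → 37

insert 37 → {37}
insert 32 → {32, 37}
insert 22 → {22, 32, 37}
insert 19 → {19, 22, 32, 37}
call next patient → 19; now {22, 32, 37}
insert 14 → {14, 22, 32, 37}
insert 23 → {14, 22, 23, 32, 37}
call next patient → 14; now {22, 23, 32, 37}
insert 35 → {22, 23, 32, 35, 37}
call next patient → 22; now {23, 32, 35, 37}
insert 12 → {12, 23, 32, 35, 37}
call next patient → 12; now {23, 32, 35, 37}
call next patient → 23; now {32, 35, 37}
insert 21 → {21, 32, 35, 37}
insert 17 → {17, 21, 32, 35, 37}
insert 11 → {11, 17, 21, 32, 35, 37}
call next patient → 11; now {17, 21, 32, 35, 37}
insert 13 → {13, 17, 21, 32, 35, 37}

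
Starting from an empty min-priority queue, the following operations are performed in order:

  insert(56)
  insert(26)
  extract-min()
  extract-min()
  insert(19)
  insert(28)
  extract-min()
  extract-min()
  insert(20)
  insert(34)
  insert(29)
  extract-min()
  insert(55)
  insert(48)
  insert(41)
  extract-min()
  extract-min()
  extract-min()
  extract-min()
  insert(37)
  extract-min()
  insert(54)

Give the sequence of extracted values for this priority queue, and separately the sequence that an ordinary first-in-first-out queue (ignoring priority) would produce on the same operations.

insert 56 → {56}
insert 26 → {26, 56}
extract-min → 26; now {56}
extract-min → 56; now {}
insert 19 → {19}
insert 28 → {19, 28}
extract-min → 19; now {28}
extract-min → 28; now {}
insert 20 → {20}
insert 34 → {20, 34}
insert 29 → {20, 29, 34}
extract-min → 20; now {29, 34}
insert 55 → {29, 34, 55}
insert 48 → {29, 34, 48, 55}
insert 41 → {29, 34, 41, 48, 55}
extract-min → 29; now {34, 41, 48, 55}
extract-min → 34; now {41, 48, 55}
extract-min → 41; now {48, 55}
extract-min → 48; now {55}
insert 37 → {37, 55}
extract-min → 37; now {55}
insert 54 → {54, 55}

priority queue: [26, 56, 19, 28, 20, 29, 34, 41, 48, 37]; FIFO queue: [56, 26, 19, 28, 20, 34, 29, 55, 48, 41]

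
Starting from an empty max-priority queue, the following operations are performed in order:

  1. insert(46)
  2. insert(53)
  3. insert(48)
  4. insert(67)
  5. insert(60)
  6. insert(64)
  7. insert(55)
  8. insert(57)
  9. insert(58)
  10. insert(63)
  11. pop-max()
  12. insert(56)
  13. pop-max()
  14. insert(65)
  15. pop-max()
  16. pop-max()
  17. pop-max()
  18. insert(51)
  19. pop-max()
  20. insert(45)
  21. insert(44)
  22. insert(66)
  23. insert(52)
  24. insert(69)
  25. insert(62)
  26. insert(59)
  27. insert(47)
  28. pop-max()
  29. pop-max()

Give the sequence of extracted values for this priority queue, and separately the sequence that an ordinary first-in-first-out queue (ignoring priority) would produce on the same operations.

priority queue: 67, 64, 65, 63, 60, 58, 69, 66; FIFO queue: 46 → 53 → 48 → 67 → 60 → 64 → 55 → 57

insert 46 → {46}
insert 53 → {53, 46}
insert 48 → {53, 48, 46}
insert 67 → {67, 53, 48, 46}
insert 60 → {67, 60, 53, 48, 46}
insert 64 → {67, 64, 60, 53, 48, 46}
insert 55 → {67, 64, 60, 55, 53, 48, 46}
insert 57 → {67, 64, 60, 57, 55, 53, 48, 46}
insert 58 → {67, 64, 60, 58, 57, 55, 53, 48, 46}
insert 63 → {67, 64, 63, 60, 58, 57, 55, 53, 48, 46}
pop-max → 67; now {64, 63, 60, 58, 57, 55, 53, 48, 46}
insert 56 → {64, 63, 60, 58, 57, 56, 55, 53, 48, 46}
pop-max → 64; now {63, 60, 58, 57, 56, 55, 53, 48, 46}
insert 65 → {65, 63, 60, 58, 57, 56, 55, 53, 48, 46}
pop-max → 65; now {63, 60, 58, 57, 56, 55, 53, 48, 46}
pop-max → 63; now {60, 58, 57, 56, 55, 53, 48, 46}
pop-max → 60; now {58, 57, 56, 55, 53, 48, 46}
insert 51 → {58, 57, 56, 55, 53, 51, 48, 46}
pop-max → 58; now {57, 56, 55, 53, 51, 48, 46}
insert 45 → {57, 56, 55, 53, 51, 48, 46, 45}
insert 44 → {57, 56, 55, 53, 51, 48, 46, 45, 44}
insert 66 → {66, 57, 56, 55, 53, 51, 48, 46, 45, 44}
insert 52 → {66, 57, 56, 55, 53, 52, 51, 48, 46, 45, 44}
insert 69 → {69, 66, 57, 56, 55, 53, 52, 51, 48, 46, 45, 44}
insert 62 → {69, 66, 62, 57, 56, 55, 53, 52, 51, 48, 46, 45, 44}
insert 59 → {69, 66, 62, 59, 57, 56, 55, 53, 52, 51, 48, 46, 45, 44}
insert 47 → {69, 66, 62, 59, 57, 56, 55, 53, 52, 51, 48, 47, 46, 45, 44}
pop-max → 69; now {66, 62, 59, 57, 56, 55, 53, 52, 51, 48, 47, 46, 45, 44}
pop-max → 66; now {62, 59, 57, 56, 55, 53, 52, 51, 48, 47, 46, 45, 44}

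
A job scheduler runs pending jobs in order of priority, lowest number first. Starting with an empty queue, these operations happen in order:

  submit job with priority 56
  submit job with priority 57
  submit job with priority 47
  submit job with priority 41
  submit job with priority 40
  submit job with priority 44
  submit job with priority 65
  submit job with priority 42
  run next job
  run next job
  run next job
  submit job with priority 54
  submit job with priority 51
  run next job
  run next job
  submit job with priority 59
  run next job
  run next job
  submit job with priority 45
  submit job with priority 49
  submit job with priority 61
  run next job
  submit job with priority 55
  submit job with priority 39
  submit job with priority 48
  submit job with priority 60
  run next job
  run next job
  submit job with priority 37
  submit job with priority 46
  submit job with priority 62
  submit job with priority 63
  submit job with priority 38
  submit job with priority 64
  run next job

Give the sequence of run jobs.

insert 56 → {56}
insert 57 → {56, 57}
insert 47 → {47, 56, 57}
insert 41 → {41, 47, 56, 57}
insert 40 → {40, 41, 47, 56, 57}
insert 44 → {40, 41, 44, 47, 56, 57}
insert 65 → {40, 41, 44, 47, 56, 57, 65}
insert 42 → {40, 41, 42, 44, 47, 56, 57, 65}
run next job → 40; now {41, 42, 44, 47, 56, 57, 65}
run next job → 41; now {42, 44, 47, 56, 57, 65}
run next job → 42; now {44, 47, 56, 57, 65}
insert 54 → {44, 47, 54, 56, 57, 65}
insert 51 → {44, 47, 51, 54, 56, 57, 65}
run next job → 44; now {47, 51, 54, 56, 57, 65}
run next job → 47; now {51, 54, 56, 57, 65}
insert 59 → {51, 54, 56, 57, 59, 65}
run next job → 51; now {54, 56, 57, 59, 65}
run next job → 54; now {56, 57, 59, 65}
insert 45 → {45, 56, 57, 59, 65}
insert 49 → {45, 49, 56, 57, 59, 65}
insert 61 → {45, 49, 56, 57, 59, 61, 65}
run next job → 45; now {49, 56, 57, 59, 61, 65}
insert 55 → {49, 55, 56, 57, 59, 61, 65}
insert 39 → {39, 49, 55, 56, 57, 59, 61, 65}
insert 48 → {39, 48, 49, 55, 56, 57, 59, 61, 65}
insert 60 → {39, 48, 49, 55, 56, 57, 59, 60, 61, 65}
run next job → 39; now {48, 49, 55, 56, 57, 59, 60, 61, 65}
run next job → 48; now {49, 55, 56, 57, 59, 60, 61, 65}
insert 37 → {37, 49, 55, 56, 57, 59, 60, 61, 65}
insert 46 → {37, 46, 49, 55, 56, 57, 59, 60, 61, 65}
insert 62 → {37, 46, 49, 55, 56, 57, 59, 60, 61, 62, 65}
insert 63 → {37, 46, 49, 55, 56, 57, 59, 60, 61, 62, 63, 65}
insert 38 → {37, 38, 46, 49, 55, 56, 57, 59, 60, 61, 62, 63, 65}
insert 64 → {37, 38, 46, 49, 55, 56, 57, 59, 60, 61, 62, 63, 64, 65}
run next job → 37; now {38, 46, 49, 55, 56, 57, 59, 60, 61, 62, 63, 64, 65}

40 → 41 → 42 → 44 → 47 → 51 → 54 → 45 → 39 → 48 → 37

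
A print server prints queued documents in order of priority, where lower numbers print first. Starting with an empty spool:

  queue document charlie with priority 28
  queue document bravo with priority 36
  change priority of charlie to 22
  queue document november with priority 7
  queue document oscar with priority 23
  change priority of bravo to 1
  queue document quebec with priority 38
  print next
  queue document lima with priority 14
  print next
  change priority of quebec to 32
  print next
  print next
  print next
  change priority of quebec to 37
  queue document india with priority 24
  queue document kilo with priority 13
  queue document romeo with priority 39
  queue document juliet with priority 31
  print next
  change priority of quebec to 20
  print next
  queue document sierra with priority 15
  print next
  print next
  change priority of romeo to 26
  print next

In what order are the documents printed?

bravo, november, lima, charlie, oscar, kilo, quebec, sierra, india, romeo

add charlie (priority 28) → {charlie:28}
add bravo (priority 36) → {charlie:28, bravo:36}
update charlie to priority 22 → {charlie:22, bravo:36}
add november (priority 7) → {november:7, charlie:22, bravo:36}
add oscar (priority 23) → {november:7, charlie:22, oscar:23, bravo:36}
update bravo to priority 1 → {bravo:1, november:7, charlie:22, oscar:23}
add quebec (priority 38) → {bravo:1, november:7, charlie:22, oscar:23, quebec:38}
print next → bravo; now {november:7, charlie:22, oscar:23, quebec:38}
add lima (priority 14) → {november:7, lima:14, charlie:22, oscar:23, quebec:38}
print next → november; now {lima:14, charlie:22, oscar:23, quebec:38}
update quebec to priority 32 → {lima:14, charlie:22, oscar:23, quebec:32}
print next → lima; now {charlie:22, oscar:23, quebec:32}
print next → charlie; now {oscar:23, quebec:32}
print next → oscar; now {quebec:32}
update quebec to priority 37 → {quebec:37}
add india (priority 24) → {india:24, quebec:37}
add kilo (priority 13) → {kilo:13, india:24, quebec:37}
add romeo (priority 39) → {kilo:13, india:24, quebec:37, romeo:39}
add juliet (priority 31) → {kilo:13, india:24, juliet:31, quebec:37, romeo:39}
print next → kilo; now {india:24, juliet:31, quebec:37, romeo:39}
update quebec to priority 20 → {quebec:20, india:24, juliet:31, romeo:39}
print next → quebec; now {india:24, juliet:31, romeo:39}
add sierra (priority 15) → {sierra:15, india:24, juliet:31, romeo:39}
print next → sierra; now {india:24, juliet:31, romeo:39}
print next → india; now {juliet:31, romeo:39}
update romeo to priority 26 → {romeo:26, juliet:31}
print next → romeo; now {juliet:31}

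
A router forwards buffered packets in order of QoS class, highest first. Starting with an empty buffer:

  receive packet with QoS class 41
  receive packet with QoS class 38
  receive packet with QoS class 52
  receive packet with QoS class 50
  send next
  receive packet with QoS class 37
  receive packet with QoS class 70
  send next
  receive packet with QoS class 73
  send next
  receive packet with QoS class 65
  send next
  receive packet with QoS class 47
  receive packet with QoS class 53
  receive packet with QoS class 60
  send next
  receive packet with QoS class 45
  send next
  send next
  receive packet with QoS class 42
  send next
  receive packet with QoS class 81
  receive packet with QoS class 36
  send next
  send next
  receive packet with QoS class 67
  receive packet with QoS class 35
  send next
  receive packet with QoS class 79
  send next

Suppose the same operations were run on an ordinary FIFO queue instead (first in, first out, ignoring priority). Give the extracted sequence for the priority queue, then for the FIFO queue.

priority queue: [52, 70, 73, 65, 60, 53, 50, 47, 81, 45, 67, 79]; FIFO queue: 41 → 38 → 52 → 50 → 37 → 70 → 73 → 65 → 47 → 53 → 60 → 45

insert 41 → {41}
insert 38 → {41, 38}
insert 52 → {52, 41, 38}
insert 50 → {52, 50, 41, 38}
send next → 52; now {50, 41, 38}
insert 37 → {50, 41, 38, 37}
insert 70 → {70, 50, 41, 38, 37}
send next → 70; now {50, 41, 38, 37}
insert 73 → {73, 50, 41, 38, 37}
send next → 73; now {50, 41, 38, 37}
insert 65 → {65, 50, 41, 38, 37}
send next → 65; now {50, 41, 38, 37}
insert 47 → {50, 47, 41, 38, 37}
insert 53 → {53, 50, 47, 41, 38, 37}
insert 60 → {60, 53, 50, 47, 41, 38, 37}
send next → 60; now {53, 50, 47, 41, 38, 37}
insert 45 → {53, 50, 47, 45, 41, 38, 37}
send next → 53; now {50, 47, 45, 41, 38, 37}
send next → 50; now {47, 45, 41, 38, 37}
insert 42 → {47, 45, 42, 41, 38, 37}
send next → 47; now {45, 42, 41, 38, 37}
insert 81 → {81, 45, 42, 41, 38, 37}
insert 36 → {81, 45, 42, 41, 38, 37, 36}
send next → 81; now {45, 42, 41, 38, 37, 36}
send next → 45; now {42, 41, 38, 37, 36}
insert 67 → {67, 42, 41, 38, 37, 36}
insert 35 → {67, 42, 41, 38, 37, 36, 35}
send next → 67; now {42, 41, 38, 37, 36, 35}
insert 79 → {79, 42, 41, 38, 37, 36, 35}
send next → 79; now {42, 41, 38, 37, 36, 35}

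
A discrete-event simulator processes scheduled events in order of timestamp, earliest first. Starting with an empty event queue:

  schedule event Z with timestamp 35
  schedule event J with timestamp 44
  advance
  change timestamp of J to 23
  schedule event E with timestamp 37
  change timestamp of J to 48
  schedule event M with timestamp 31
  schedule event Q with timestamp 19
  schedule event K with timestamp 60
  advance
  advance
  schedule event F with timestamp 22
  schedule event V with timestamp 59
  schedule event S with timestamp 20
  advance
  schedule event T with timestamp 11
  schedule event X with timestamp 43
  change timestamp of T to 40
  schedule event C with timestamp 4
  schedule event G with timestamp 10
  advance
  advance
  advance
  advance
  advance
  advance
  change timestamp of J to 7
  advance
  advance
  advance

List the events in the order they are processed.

Z → Q → M → S → C → G → F → E → T → X → J → V → K

add Z (timestamp 35) → {Z:35}
add J (timestamp 44) → {Z:35, J:44}
advance → Z; now {J:44}
update J to timestamp 23 → {J:23}
add E (timestamp 37) → {J:23, E:37}
update J to timestamp 48 → {E:37, J:48}
add M (timestamp 31) → {M:31, E:37, J:48}
add Q (timestamp 19) → {Q:19, M:31, E:37, J:48}
add K (timestamp 60) → {Q:19, M:31, E:37, J:48, K:60}
advance → Q; now {M:31, E:37, J:48, K:60}
advance → M; now {E:37, J:48, K:60}
add F (timestamp 22) → {F:22, E:37, J:48, K:60}
add V (timestamp 59) → {F:22, E:37, J:48, V:59, K:60}
add S (timestamp 20) → {S:20, F:22, E:37, J:48, V:59, K:60}
advance → S; now {F:22, E:37, J:48, V:59, K:60}
add T (timestamp 11) → {T:11, F:22, E:37, J:48, V:59, K:60}
add X (timestamp 43) → {T:11, F:22, E:37, X:43, J:48, V:59, K:60}
update T to timestamp 40 → {F:22, E:37, T:40, X:43, J:48, V:59, K:60}
add C (timestamp 4) → {C:4, F:22, E:37, T:40, X:43, J:48, V:59, K:60}
add G (timestamp 10) → {C:4, G:10, F:22, E:37, T:40, X:43, J:48, V:59, K:60}
advance → C; now {G:10, F:22, E:37, T:40, X:43, J:48, V:59, K:60}
advance → G; now {F:22, E:37, T:40, X:43, J:48, V:59, K:60}
advance → F; now {E:37, T:40, X:43, J:48, V:59, K:60}
advance → E; now {T:40, X:43, J:48, V:59, K:60}
advance → T; now {X:43, J:48, V:59, K:60}
advance → X; now {J:48, V:59, K:60}
update J to timestamp 7 → {J:7, V:59, K:60}
advance → J; now {V:59, K:60}
advance → V; now {K:60}
advance → K; now {}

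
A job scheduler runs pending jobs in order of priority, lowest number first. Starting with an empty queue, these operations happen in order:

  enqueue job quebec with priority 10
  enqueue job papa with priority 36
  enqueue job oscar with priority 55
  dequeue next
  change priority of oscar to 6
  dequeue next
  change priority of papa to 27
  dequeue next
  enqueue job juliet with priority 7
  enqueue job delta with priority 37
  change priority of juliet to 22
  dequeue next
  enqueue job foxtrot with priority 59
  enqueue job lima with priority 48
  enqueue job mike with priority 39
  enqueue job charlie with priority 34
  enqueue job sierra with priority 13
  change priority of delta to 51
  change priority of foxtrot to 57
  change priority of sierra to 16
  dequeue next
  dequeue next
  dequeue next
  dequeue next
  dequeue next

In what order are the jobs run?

add quebec (priority 10) → {quebec:10}
add papa (priority 36) → {quebec:10, papa:36}
add oscar (priority 55) → {quebec:10, papa:36, oscar:55}
dequeue next → quebec; now {papa:36, oscar:55}
update oscar to priority 6 → {oscar:6, papa:36}
dequeue next → oscar; now {papa:36}
update papa to priority 27 → {papa:27}
dequeue next → papa; now {}
add juliet (priority 7) → {juliet:7}
add delta (priority 37) → {juliet:7, delta:37}
update juliet to priority 22 → {juliet:22, delta:37}
dequeue next → juliet; now {delta:37}
add foxtrot (priority 59) → {delta:37, foxtrot:59}
add lima (priority 48) → {delta:37, lima:48, foxtrot:59}
add mike (priority 39) → {delta:37, mike:39, lima:48, foxtrot:59}
add charlie (priority 34) → {charlie:34, delta:37, mike:39, lima:48, foxtrot:59}
add sierra (priority 13) → {sierra:13, charlie:34, delta:37, mike:39, lima:48, foxtrot:59}
update delta to priority 51 → {sierra:13, charlie:34, mike:39, lima:48, delta:51, foxtrot:59}
update foxtrot to priority 57 → {sierra:13, charlie:34, mike:39, lima:48, delta:51, foxtrot:57}
update sierra to priority 16 → {sierra:16, charlie:34, mike:39, lima:48, delta:51, foxtrot:57}
dequeue next → sierra; now {charlie:34, mike:39, lima:48, delta:51, foxtrot:57}
dequeue next → charlie; now {mike:39, lima:48, delta:51, foxtrot:57}
dequeue next → mike; now {lima:48, delta:51, foxtrot:57}
dequeue next → lima; now {delta:51, foxtrot:57}
dequeue next → delta; now {foxtrot:57}

quebec → oscar → papa → juliet → sierra → charlie → mike → lima → delta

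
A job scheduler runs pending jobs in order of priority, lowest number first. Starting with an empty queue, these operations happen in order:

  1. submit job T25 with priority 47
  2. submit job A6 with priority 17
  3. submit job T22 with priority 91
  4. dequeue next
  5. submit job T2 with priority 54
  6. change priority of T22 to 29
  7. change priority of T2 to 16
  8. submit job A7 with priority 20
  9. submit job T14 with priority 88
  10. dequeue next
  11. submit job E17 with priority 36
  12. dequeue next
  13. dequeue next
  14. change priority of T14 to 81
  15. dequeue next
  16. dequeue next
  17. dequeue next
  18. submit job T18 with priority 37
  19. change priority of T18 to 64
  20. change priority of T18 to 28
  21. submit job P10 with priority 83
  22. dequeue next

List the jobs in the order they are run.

A6 → T2 → A7 → T22 → E17 → T25 → T14 → T18

add T25 (priority 47) → {T25:47}
add A6 (priority 17) → {A6:17, T25:47}
add T22 (priority 91) → {A6:17, T25:47, T22:91}
dequeue next → A6; now {T25:47, T22:91}
add T2 (priority 54) → {T25:47, T2:54, T22:91}
update T22 to priority 29 → {T22:29, T25:47, T2:54}
update T2 to priority 16 → {T2:16, T22:29, T25:47}
add A7 (priority 20) → {T2:16, A7:20, T22:29, T25:47}
add T14 (priority 88) → {T2:16, A7:20, T22:29, T25:47, T14:88}
dequeue next → T2; now {A7:20, T22:29, T25:47, T14:88}
add E17 (priority 36) → {A7:20, T22:29, E17:36, T25:47, T14:88}
dequeue next → A7; now {T22:29, E17:36, T25:47, T14:88}
dequeue next → T22; now {E17:36, T25:47, T14:88}
update T14 to priority 81 → {E17:36, T25:47, T14:81}
dequeue next → E17; now {T25:47, T14:81}
dequeue next → T25; now {T14:81}
dequeue next → T14; now {}
add T18 (priority 37) → {T18:37}
update T18 to priority 64 → {T18:64}
update T18 to priority 28 → {T18:28}
add P10 (priority 83) → {T18:28, P10:83}
dequeue next → T18; now {P10:83}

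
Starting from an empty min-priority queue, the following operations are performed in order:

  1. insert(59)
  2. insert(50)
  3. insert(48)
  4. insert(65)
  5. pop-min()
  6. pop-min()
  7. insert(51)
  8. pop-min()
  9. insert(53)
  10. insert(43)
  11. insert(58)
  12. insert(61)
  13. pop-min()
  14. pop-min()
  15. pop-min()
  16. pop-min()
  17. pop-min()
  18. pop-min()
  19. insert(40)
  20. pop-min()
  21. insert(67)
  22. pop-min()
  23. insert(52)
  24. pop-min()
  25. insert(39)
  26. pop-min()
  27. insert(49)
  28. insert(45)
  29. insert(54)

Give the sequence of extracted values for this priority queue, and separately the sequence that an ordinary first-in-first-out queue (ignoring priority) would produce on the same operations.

priority queue: 48 → 50 → 51 → 43 → 53 → 58 → 59 → 61 → 65 → 40 → 67 → 52 → 39; FIFO queue: [59, 50, 48, 65, 51, 53, 43, 58, 61, 40, 67, 52, 39]

insert 59 → {59}
insert 50 → {50, 59}
insert 48 → {48, 50, 59}
insert 65 → {48, 50, 59, 65}
pop-min → 48; now {50, 59, 65}
pop-min → 50; now {59, 65}
insert 51 → {51, 59, 65}
pop-min → 51; now {59, 65}
insert 53 → {53, 59, 65}
insert 43 → {43, 53, 59, 65}
insert 58 → {43, 53, 58, 59, 65}
insert 61 → {43, 53, 58, 59, 61, 65}
pop-min → 43; now {53, 58, 59, 61, 65}
pop-min → 53; now {58, 59, 61, 65}
pop-min → 58; now {59, 61, 65}
pop-min → 59; now {61, 65}
pop-min → 61; now {65}
pop-min → 65; now {}
insert 40 → {40}
pop-min → 40; now {}
insert 67 → {67}
pop-min → 67; now {}
insert 52 → {52}
pop-min → 52; now {}
insert 39 → {39}
pop-min → 39; now {}
insert 49 → {49}
insert 45 → {45, 49}
insert 54 → {45, 49, 54}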